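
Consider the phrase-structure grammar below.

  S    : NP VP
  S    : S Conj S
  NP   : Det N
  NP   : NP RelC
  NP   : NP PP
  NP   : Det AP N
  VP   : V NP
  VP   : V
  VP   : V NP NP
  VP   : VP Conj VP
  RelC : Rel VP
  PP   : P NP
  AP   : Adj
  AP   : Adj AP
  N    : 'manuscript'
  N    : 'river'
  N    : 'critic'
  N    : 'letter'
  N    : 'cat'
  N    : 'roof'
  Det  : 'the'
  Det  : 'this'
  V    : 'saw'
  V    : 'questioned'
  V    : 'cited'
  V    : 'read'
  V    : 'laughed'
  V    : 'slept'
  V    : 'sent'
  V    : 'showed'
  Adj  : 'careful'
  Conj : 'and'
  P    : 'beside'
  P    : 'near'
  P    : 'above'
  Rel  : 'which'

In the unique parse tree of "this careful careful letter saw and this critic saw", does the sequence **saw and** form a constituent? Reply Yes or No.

[S [S [NP [Det this] [AP [Adj careful] [AP [Adj careful]]] [N letter]] [VP [V saw]]] [Conj and] [S [NP [Det this] [N critic]] [VP [V saw]]]]
The smallest constituent containing 'saw and' is the S spanning 'this careful careful letter saw and this critic saw'; no single node in the tree dominates exactly the given words.

No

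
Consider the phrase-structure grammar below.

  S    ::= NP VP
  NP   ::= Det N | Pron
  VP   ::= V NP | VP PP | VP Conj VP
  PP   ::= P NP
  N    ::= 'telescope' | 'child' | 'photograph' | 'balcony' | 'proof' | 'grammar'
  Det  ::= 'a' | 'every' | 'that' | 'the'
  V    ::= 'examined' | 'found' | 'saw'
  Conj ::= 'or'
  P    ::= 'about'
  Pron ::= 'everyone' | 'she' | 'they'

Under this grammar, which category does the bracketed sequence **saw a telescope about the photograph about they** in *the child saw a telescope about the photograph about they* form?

VP

[S [NP [Det the] [N child]] [VP [VP [VP [V saw] [NP [Det a] [N telescope]]] [PP [P about] [NP [Det the] [N photograph]]]] [PP [P about] [NP [Pron they]]]]]
The span 'saw a telescope about the photograph about they' is the VP node built by VP → VP PP.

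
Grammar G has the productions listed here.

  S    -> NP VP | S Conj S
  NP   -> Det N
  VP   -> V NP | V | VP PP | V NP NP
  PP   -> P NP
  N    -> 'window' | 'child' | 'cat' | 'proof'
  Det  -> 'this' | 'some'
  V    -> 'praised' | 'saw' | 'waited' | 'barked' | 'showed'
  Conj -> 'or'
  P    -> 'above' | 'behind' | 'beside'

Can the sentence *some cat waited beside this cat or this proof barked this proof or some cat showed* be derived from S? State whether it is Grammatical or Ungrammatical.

[S [S [NP [Det some] [N cat]] [VP [VP [V waited]] [PP [P beside] [NP [Det this] [N cat]]]]] [Conj or] [S [S [NP [Det this] [N proof]] [VP [V barked] [NP [Det this] [N proof]]]] [Conj or] [S [NP [Det some] [N cat]] [VP [V showed]]]]]
Each bracket corresponds to one application of a listed rule, so the string is derivable from S.

Grammatical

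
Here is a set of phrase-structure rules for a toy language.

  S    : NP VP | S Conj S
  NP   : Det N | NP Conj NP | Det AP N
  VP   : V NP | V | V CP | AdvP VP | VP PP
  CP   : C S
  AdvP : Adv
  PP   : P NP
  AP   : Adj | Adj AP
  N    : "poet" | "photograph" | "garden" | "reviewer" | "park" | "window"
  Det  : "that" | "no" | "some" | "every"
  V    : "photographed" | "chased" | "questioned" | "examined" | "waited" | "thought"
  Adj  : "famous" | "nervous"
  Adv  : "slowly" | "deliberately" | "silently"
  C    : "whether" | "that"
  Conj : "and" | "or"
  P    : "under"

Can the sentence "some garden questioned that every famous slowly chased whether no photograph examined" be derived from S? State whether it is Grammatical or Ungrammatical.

An Adj word can never sit immediately before an Adv word in any string this grammar generates, so the substring 'famous slowly' rules out a derivation.

Ungrammatical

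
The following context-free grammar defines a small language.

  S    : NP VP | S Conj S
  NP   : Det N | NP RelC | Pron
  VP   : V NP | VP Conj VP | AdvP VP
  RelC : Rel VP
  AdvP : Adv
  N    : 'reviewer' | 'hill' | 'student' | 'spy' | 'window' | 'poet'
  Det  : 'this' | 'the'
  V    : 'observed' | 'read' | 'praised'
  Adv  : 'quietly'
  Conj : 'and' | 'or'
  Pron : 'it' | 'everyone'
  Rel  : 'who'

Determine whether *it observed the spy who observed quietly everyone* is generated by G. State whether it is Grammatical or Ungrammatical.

Ungrammatical

A V word can never sit immediately before an Adv word in any string this grammar generates, so the substring 'observed quietly' rules out a derivation.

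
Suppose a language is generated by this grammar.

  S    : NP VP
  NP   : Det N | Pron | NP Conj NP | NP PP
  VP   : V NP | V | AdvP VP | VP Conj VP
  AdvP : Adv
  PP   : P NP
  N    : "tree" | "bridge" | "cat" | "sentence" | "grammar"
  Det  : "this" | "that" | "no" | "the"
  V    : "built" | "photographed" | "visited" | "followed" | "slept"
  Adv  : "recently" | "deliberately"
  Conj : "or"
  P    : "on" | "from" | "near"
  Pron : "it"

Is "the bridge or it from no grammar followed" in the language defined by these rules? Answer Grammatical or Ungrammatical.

Grammatical

[S [NP [NP [Det the] [N bridge]] [Conj or] [NP [NP [Pron it]] [PP [P from] [NP [Det no] [N grammar]]]]] [VP [V followed]]]
Every word is introduced by a lexical rule and the phrasal rules combine the resulting categories into a single S.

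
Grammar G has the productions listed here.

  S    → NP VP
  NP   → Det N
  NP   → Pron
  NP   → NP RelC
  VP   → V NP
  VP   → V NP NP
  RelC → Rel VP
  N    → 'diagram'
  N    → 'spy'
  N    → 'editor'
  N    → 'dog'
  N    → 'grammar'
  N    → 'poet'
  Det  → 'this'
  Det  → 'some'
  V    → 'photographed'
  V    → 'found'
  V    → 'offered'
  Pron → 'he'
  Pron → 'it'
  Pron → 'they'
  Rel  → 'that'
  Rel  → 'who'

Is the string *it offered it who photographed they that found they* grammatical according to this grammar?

[S [NP [Pron it]] [VP [V offered] [NP [NP [Pron it]] [RelC [Rel who] [VP [V photographed] [NP [NP [Pron they]] [RelC [Rel that] [VP [V found] [NP [Pron they]]]]]]]]]]
Each bracket corresponds to one application of a listed rule, so the string is derivable from S.

Grammatical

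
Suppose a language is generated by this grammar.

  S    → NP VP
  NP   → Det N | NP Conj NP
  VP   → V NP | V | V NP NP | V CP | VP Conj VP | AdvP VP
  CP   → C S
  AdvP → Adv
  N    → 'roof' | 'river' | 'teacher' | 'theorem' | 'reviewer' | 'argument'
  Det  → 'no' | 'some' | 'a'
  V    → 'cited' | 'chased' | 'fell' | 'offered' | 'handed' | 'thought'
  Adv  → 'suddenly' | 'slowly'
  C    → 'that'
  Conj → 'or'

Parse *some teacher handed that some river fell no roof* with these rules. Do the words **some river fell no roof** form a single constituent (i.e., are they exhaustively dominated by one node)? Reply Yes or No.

[S [NP [Det some] [N teacher]] [VP [V handed] [CP [C that] [S [NP [Det some] [N river]] [VP [V fell] [NP [Det no] [N roof]]]]]]]
The words 'some river fell no roof' are exhaustively dominated by a single S node (built by S → NP VP), so they form a constituent.

Yes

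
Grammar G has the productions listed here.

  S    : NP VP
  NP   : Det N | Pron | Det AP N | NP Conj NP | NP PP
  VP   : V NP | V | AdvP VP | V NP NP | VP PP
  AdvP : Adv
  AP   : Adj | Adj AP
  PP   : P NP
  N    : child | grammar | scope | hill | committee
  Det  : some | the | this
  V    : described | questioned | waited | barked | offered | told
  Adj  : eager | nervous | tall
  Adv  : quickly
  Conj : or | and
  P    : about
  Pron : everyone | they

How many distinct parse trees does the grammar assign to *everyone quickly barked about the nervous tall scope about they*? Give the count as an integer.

5

Two of the 5 distinct bracketings:
[S [NP [Pron everyone]] [VP [AdvP [Adv quickly]] [VP [VP [V barked]] [PP [P about] [NP [NP [Det the] [AP [Adj nervous] [AP [Adj tall]]] [N scope]] [PP [P about] [NP [Pron they]]]]]]]]
[S [NP [Pron everyone]] [VP [AdvP [Adv quickly]] [VP [VP [VP [V barked]] [PP [P about] [NP [Det the] [AP [Adj nervous] [AP [Adj tall]]] [N scope]]]] [PP [P about] [NP [Pron they]]]]]]
The difference turns on whether NP → NP PP is used at the relevant span, versus an alternative expansion of NP.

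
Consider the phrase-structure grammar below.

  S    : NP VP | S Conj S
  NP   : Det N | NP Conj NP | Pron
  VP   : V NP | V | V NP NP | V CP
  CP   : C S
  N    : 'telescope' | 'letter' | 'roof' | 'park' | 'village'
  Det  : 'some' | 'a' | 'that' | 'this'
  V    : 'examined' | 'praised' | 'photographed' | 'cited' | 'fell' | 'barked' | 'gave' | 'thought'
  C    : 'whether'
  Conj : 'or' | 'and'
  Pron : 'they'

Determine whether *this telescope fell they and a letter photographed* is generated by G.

Grammatical

[S [S [NP [Det this] [N telescope]] [VP [V fell] [NP [Pron they]]]] [Conj and] [S [NP [Det a] [N letter]] [VP [V photographed]]]]
The bracketing above is licensed at every node by one of the given productions, with S at the root.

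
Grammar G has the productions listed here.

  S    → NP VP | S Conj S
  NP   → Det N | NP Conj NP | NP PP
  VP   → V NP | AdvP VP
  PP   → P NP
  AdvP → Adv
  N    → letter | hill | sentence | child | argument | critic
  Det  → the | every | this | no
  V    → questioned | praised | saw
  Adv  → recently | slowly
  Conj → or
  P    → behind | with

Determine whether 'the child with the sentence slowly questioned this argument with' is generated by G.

Ungrammatical

For S → NP VP, every NP-prefix leaves a non-VP remainder: after 'the child' the remainder is not a VP; after 'the child with the sentence' the remainder is not a VP. The alternative S rule S → S Conj S likewise has no satisfying split.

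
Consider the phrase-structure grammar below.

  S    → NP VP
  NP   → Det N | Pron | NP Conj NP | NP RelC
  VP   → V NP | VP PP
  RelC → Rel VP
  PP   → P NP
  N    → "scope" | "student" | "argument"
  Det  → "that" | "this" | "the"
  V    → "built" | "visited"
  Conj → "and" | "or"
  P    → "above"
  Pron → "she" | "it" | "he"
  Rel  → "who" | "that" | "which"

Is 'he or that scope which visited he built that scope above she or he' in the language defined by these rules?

S
  NP
    NP
      Pron: he
    Conj: or
    NP
      NP
        Det: that
        N: scope
      RelC
        Rel: which
        VP
          V: visited
          NP
            Pron: he
  VP
    VP
      V: built
      NP
        Det: that
        N: scope
    PP
      P: above
      NP
        NP
          Pron: she
        Conj: or
        NP
          Pron: he
Every word is introduced by a lexical rule and the phrasal rules combine the resulting categories into a single S.

Grammatical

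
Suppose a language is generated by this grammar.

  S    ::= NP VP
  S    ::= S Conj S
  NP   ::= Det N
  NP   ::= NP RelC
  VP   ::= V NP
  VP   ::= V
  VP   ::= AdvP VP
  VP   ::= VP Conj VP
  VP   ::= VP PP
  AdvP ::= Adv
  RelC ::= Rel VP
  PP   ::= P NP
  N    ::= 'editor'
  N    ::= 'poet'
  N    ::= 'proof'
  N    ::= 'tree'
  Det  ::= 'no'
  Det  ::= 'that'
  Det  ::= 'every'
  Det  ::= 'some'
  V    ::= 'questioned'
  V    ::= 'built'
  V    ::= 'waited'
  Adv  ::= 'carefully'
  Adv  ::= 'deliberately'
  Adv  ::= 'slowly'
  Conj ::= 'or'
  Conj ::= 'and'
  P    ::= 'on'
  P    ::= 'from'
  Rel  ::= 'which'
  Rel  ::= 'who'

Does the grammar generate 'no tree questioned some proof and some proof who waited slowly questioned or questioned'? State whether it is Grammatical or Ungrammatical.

Grammatical

[S [S [NP [Det no] [N tree]] [VP [V questioned] [NP [Det some] [N proof]]]] [Conj and] [S [NP [NP [Det some] [N proof]] [RelC [Rel who] [VP [V waited]]]] [VP [AdvP [Adv slowly]] [VP [VP [V questioned]] [Conj or] [VP [V questioned]]]]]]
Every word is introduced by a lexical rule and the phrasal rules combine the resulting categories into a single S.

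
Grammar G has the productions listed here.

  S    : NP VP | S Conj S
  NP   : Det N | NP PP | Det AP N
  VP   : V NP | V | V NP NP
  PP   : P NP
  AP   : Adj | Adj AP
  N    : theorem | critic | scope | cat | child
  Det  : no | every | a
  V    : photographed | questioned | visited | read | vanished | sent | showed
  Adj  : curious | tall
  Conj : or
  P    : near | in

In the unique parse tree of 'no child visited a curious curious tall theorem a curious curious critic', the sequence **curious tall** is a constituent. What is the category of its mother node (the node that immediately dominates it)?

AP

[S [NP [Det no] [N child]] [VP [V visited] [NP [Det a] [AP [Adj curious] [AP [Adj curious] [AP [Adj tall]]]] [N theorem]] [NP [Det a] [AP [Adj curious] [AP [Adj curious]]] [N critic]]]]
The span 'curious tall' is the AP node built by AP → Adj AP.
Its mother is the AP built by AP → Adj AP.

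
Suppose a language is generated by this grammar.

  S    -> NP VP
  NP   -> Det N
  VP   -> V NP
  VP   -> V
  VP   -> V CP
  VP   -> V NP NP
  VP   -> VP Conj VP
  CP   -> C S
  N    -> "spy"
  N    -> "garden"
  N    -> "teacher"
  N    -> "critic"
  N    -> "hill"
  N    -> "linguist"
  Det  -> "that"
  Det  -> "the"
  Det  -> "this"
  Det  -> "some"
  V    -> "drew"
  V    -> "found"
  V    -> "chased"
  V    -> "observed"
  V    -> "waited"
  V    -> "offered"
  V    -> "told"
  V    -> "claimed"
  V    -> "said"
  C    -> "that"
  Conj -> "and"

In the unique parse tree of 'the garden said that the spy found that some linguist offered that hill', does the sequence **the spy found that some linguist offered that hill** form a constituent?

[S [NP [Det the] [N garden]] [VP [V said] [CP [C that] [S [NP [Det the] [N spy]] [VP [V found] [CP [C that] [S [NP [Det some] [N linguist]] [VP [V offered] [NP [Det that] [N hill]]]]]]]]]]
The words 'the spy found that some linguist offered that hill' are exhaustively dominated by a single S node (built by S → NP VP), so they form a constituent.

Yes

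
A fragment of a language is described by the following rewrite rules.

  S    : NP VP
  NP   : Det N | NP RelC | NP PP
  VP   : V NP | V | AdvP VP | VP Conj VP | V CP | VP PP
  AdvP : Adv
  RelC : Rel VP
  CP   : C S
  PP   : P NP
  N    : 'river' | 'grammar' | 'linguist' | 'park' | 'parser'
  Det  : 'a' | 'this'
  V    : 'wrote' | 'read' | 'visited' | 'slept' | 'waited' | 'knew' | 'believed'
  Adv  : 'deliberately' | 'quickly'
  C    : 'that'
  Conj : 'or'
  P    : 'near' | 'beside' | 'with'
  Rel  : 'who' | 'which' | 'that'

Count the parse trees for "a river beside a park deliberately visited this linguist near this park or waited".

5

Two of the 5 distinct bracketings:
[S [NP [NP [Det a] [N river]] [PP [P beside] [NP [Det a] [N park]]]] [VP [AdvP [Adv deliberately]] [VP [VP [V visited] [NP [NP [Det this] [N linguist]] [PP [P near] [NP [Det this] [N park]]]]] [Conj or] [VP [V waited]]]]]
[S [NP [NP [Det a] [N river]] [PP [P beside] [NP [Det a] [N park]]]] [VP [AdvP [Adv deliberately]] [VP [VP [VP [V visited] [NP [Det this] [N linguist]]] [PP [P near] [NP [Det this] [N park]]]] [Conj or] [VP [V waited]]]]]
The difference turns on whether VP → VP PP is used at the relevant span, versus an alternative expansion of VP.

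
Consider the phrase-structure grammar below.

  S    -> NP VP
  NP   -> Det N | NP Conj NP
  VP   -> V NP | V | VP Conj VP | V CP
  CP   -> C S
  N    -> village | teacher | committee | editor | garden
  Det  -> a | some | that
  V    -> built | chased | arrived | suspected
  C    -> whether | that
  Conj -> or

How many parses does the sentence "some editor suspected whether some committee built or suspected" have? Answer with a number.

2

The two bracketings:
[S [NP [Det some] [N editor]] [VP [VP [V suspected] [CP [C whether] [S [NP [Det some] [N committee]] [VP [V built]]]]] [Conj or] [VP [V suspected]]]]
[S [NP [Det some] [N editor]] [VP [V suspected] [CP [C whether] [S [NP [Det some] [N committee]] [VP [VP [V built]] [Conj or] [VP [V suspected]]]]]]]
The trees differ in how a recursive rule is bracketed over the same span.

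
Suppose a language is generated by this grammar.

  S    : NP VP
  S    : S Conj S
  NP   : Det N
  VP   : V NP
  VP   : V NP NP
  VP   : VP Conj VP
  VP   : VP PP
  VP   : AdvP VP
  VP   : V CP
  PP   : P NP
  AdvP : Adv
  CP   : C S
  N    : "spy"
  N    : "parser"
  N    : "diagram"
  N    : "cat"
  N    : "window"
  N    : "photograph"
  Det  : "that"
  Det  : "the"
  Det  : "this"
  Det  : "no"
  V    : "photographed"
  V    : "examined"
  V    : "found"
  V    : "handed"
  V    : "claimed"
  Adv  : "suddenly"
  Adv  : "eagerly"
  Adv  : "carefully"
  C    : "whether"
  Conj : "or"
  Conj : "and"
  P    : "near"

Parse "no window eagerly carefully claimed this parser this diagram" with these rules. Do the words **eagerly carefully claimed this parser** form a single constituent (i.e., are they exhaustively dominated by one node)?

No

[S [NP [Det no] [N window]] [VP [AdvP [Adv eagerly]] [VP [AdvP [Adv carefully]] [VP [V claimed] [NP [Det this] [N parser]] [NP [Det this] [N diagram]]]]]]
The smallest constituent containing 'eagerly carefully claimed this parser' is the VP spanning 'eagerly carefully claimed this parser this diagram'; no single node in the tree dominates exactly the given words.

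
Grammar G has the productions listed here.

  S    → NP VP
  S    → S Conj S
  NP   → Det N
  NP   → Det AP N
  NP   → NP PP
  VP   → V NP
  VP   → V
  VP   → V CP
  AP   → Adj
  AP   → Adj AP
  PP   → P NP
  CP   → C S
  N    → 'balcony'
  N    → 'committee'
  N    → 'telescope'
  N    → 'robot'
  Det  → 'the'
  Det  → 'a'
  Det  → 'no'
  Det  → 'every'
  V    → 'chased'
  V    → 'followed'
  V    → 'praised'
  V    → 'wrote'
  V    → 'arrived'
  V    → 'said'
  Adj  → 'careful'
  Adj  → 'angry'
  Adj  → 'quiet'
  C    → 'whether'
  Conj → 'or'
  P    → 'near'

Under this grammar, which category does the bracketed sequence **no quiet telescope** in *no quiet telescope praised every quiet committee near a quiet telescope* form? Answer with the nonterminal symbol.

[S [NP [Det no] [AP [Adj quiet]] [N telescope]] [VP [V praised] [NP [NP [Det every] [AP [Adj quiet]] [N committee]] [PP [P near] [NP [Det a] [AP [Adj quiet]] [N telescope]]]]]]
The span 'no quiet telescope' is the NP node built by NP → Det AP N.

NP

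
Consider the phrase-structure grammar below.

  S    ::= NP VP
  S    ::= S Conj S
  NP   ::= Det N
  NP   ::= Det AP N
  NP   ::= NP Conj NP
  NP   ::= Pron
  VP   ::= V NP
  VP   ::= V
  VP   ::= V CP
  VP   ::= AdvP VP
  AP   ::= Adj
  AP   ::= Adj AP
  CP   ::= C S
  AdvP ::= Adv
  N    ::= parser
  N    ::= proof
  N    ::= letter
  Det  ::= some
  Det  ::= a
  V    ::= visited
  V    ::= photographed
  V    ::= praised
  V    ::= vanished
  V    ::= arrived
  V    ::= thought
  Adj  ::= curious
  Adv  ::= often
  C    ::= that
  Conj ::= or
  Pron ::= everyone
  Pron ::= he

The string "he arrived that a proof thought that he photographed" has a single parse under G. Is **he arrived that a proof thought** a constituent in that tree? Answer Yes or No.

No

[S [NP [Pron he]] [VP [V arrived] [CP [C that] [S [NP [Det a] [N proof]] [VP [V thought] [CP [C that] [S [NP [Pron he]] [VP [V photographed]]]]]]]]]
The smallest constituent containing 'he arrived that a proof thought' is the S spanning 'he arrived that a proof thought that he photographed'; no single node in the tree dominates exactly the given words.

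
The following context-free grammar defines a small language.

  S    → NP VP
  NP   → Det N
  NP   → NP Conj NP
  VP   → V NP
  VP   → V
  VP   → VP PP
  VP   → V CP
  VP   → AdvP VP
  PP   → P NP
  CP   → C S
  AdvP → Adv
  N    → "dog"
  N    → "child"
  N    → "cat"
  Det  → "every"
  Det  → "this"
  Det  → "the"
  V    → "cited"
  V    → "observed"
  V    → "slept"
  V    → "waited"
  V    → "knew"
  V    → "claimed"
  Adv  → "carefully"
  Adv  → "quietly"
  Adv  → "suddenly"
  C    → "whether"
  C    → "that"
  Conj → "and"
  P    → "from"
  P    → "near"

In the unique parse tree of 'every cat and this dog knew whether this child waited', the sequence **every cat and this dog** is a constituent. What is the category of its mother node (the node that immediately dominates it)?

S
  NP
    NP
      Det: every
      N: cat
    Conj: and
    NP
      Det: this
      N: dog
  VP
    V: knew
    CP
      C: whether
      S
        NP
          Det: this
          N: child
        VP
          V: waited
The span 'every cat and this dog' is the NP node built by NP → NP Conj NP.
Its mother is the S built by S → NP VP.

S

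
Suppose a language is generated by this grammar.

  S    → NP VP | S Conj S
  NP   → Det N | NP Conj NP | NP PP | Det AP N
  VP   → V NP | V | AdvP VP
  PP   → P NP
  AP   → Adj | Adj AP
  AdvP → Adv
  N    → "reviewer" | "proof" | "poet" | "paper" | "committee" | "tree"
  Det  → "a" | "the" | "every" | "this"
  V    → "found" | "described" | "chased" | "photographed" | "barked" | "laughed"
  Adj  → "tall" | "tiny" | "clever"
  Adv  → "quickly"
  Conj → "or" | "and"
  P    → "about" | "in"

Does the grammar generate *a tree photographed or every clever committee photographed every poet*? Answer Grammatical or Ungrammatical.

S
  S
    NP
      Det: a
      N: tree
    VP
      V: photographed
  Conj: or
  S
    NP
      Det: every
      AP
        Adj: clever
      N: committee
    VP
      V: photographed
      NP
        Det: every
        N: poet
The bracketing above is licensed at every node by one of the given productions, with S at the root.

Grammatical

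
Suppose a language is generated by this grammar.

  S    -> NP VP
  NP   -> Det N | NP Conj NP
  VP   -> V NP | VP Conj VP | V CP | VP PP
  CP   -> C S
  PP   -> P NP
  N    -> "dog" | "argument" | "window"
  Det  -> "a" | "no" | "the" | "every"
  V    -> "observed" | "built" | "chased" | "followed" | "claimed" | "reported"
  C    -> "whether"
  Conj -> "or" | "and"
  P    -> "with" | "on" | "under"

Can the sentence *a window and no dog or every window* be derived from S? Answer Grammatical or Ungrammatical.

Ungrammatical

For S → NP VP, every NP-prefix leaves a non-VP remainder: after 'a window' the remainder is not a VP; after 'a window and no dog' the remainder is not a VP.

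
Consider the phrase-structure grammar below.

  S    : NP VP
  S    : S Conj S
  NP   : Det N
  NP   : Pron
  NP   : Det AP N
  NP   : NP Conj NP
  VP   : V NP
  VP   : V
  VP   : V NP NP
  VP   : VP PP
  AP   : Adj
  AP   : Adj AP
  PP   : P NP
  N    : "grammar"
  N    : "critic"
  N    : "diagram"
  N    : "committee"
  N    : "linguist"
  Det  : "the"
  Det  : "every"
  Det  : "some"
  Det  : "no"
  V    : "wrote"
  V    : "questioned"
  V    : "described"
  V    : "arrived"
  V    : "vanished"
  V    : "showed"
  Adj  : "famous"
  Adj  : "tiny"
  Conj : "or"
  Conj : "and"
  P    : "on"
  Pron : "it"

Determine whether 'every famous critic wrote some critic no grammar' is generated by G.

S
  NP
    Det: every
    AP
      Adj: famous
    N: critic
  VP
    V: wrote
    NP
      Det: some
      N: critic
    NP
      Det: no
      N: grammar
Each bracket corresponds to one application of a listed rule, so the string is derivable from S.

Grammatical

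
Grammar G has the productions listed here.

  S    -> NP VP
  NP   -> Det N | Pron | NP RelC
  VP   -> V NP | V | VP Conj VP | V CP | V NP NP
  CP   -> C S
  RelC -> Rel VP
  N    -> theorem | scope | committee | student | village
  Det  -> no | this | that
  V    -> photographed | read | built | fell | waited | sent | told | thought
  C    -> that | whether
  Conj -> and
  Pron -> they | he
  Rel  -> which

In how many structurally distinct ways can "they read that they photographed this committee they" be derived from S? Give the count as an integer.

[S [NP [Pron they]] [VP [V read] [CP [C that] [S [NP [Pron they]] [VP [V photographed] [NP [Det this] [N committee]] [NP [Pron they]]]]]]]
No rule offers an alternative attachment or grouping for any span, so this is the only derivation.

1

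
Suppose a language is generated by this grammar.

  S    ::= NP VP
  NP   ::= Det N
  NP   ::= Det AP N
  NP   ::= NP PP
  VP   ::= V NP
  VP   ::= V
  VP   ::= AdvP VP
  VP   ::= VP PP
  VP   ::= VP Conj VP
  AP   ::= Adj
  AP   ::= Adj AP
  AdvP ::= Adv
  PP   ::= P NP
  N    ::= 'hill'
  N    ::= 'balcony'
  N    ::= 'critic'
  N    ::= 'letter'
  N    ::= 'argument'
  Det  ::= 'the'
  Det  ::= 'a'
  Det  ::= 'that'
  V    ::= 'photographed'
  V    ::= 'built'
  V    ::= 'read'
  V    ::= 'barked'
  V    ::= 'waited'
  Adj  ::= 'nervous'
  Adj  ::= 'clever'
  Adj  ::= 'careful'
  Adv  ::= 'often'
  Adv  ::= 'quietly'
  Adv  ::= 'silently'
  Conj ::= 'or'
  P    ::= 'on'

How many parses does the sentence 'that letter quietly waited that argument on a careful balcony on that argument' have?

9

Two of the 9 distinct bracketings:
[S [NP [Det that] [N letter]] [VP [AdvP [Adv quietly]] [VP [V waited] [NP [NP [Det that] [N argument]] [PP [P on] [NP [NP [Det a] [AP [Adj careful]] [N balcony]] [PP [P on] [NP [Det that] [N argument]]]]]]]]]
[S [NP [Det that] [N letter]] [VP [AdvP [Adv quietly]] [VP [V waited] [NP [NP [NP [Det that] [N argument]] [PP [P on] [NP [Det a] [AP [Adj careful]] [N balcony]]]] [PP [P on] [NP [Det that] [N argument]]]]]]]
The trees differ in how a recursive rule is bracketed over the same span.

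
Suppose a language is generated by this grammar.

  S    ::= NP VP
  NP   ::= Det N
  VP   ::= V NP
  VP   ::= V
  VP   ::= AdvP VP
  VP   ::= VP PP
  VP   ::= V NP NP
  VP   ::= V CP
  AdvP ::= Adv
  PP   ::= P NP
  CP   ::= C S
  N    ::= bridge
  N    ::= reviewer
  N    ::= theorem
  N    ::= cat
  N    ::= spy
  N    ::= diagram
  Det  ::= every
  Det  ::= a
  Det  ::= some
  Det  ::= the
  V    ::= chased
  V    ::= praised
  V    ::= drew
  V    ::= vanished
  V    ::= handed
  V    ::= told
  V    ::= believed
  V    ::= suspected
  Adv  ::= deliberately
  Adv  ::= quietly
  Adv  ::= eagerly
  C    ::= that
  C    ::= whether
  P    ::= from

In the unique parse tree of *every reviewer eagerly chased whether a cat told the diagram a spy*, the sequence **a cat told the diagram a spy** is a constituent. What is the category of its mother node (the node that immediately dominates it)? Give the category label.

CP

S
  NP
    Det: every
    N: reviewer
  VP
    AdvP
      Adv: eagerly
    VP
      V: chased
      CP
        C: whether
        S
          NP
            Det: a
            N: cat
          VP
            V: told
            NP
              Det: the
              N: diagram
            NP
              Det: a
              N: spy
The span 'a cat told the diagram a spy' is the S node built by S → NP VP.
Its mother is the CP built by CP → C S.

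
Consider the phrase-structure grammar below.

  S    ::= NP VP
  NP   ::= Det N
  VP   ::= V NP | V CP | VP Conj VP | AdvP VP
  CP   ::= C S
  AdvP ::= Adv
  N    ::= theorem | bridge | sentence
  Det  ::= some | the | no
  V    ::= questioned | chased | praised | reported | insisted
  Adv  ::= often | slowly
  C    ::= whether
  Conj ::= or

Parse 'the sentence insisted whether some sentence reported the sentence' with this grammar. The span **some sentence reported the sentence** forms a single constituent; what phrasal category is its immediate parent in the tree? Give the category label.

CP

[S [NP [Det the] [N sentence]] [VP [V insisted] [CP [C whether] [S [NP [Det some] [N sentence]] [VP [V reported] [NP [Det the] [N sentence]]]]]]]
The span 'some sentence reported the sentence' is the S node built by S → NP VP.
Its mother is the CP built by CP → C S.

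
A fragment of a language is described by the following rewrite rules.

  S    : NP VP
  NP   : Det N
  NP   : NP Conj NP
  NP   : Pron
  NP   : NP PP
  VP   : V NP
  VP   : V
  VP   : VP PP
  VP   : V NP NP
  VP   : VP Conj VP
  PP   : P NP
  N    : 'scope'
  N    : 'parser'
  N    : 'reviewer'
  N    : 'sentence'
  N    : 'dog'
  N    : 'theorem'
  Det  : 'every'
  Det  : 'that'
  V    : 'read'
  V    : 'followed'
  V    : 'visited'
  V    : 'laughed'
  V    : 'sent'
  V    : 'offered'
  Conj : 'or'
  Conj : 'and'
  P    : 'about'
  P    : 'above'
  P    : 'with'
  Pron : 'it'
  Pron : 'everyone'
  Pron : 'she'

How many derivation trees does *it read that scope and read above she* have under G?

The two bracketings:
[S [NP [Pron it]] [VP [VP [VP [V read] [NP [Det that] [N scope]]] [Conj and] [VP [V read]]] [PP [P above] [NP [Pron she]]]]]
[S [NP [Pron it]] [VP [VP [V read] [NP [Det that] [N scope]]] [Conj and] [VP [VP [V read]] [PP [P above] [NP [Pron she]]]]]]
The trees differ in how a recursive rule is bracketed over the same span.

2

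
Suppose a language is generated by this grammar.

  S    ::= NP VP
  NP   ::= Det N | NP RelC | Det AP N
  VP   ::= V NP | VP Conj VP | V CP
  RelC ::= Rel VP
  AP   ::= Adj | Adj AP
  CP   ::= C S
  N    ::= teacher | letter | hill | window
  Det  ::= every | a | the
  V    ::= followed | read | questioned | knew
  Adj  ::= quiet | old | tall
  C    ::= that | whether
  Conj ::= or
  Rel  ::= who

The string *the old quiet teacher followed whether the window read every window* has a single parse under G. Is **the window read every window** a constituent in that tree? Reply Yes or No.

[S [NP [Det the] [AP [Adj old] [AP [Adj quiet]]] [N teacher]] [VP [V followed] [CP [C whether] [S [NP [Det the] [N window]] [VP [V read] [NP [Det every] [N window]]]]]]]
The words 'the window read every window' are exhaustively dominated by a single S node (built by S → NP VP), so they form a constituent.

Yes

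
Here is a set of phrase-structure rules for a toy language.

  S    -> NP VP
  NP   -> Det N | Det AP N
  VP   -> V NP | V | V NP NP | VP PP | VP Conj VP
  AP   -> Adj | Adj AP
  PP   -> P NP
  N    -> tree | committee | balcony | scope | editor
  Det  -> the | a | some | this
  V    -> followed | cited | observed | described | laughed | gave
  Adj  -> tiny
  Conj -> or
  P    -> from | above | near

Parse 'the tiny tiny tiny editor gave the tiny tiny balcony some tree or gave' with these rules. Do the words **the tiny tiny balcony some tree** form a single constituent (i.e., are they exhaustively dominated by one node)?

[S [NP [Det the] [AP [Adj tiny] [AP [Adj tiny] [AP [Adj tiny]]]] [N editor]] [VP [VP [V gave] [NP [Det the] [AP [Adj tiny] [AP [Adj tiny]]] [N balcony]] [NP [Det some] [N tree]]] [Conj or] [VP [V gave]]]]
The smallest constituent containing 'the tiny tiny balcony some tree' is the VP spanning 'gave the tiny tiny balcony some tree'; no single node in the tree dominates exactly the given words.

No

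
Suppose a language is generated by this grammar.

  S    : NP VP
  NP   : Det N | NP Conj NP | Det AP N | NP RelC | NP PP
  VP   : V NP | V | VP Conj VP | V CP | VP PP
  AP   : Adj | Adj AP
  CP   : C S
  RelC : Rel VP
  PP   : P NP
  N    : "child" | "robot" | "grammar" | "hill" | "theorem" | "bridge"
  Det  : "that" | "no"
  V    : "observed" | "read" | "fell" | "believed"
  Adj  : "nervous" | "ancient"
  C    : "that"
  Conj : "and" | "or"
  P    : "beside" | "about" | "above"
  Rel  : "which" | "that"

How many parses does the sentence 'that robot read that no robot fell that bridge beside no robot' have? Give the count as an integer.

Two of the 3 distinct bracketings:
[S [NP [Det that] [N robot]] [VP [V read] [CP [C that] [S [NP [Det no] [N robot]] [VP [V fell] [NP [NP [Det that] [N bridge]] [PP [P beside] [NP [Det no] [N robot]]]]]]]]]
[S [NP [Det that] [N robot]] [VP [V read] [CP [C that] [S [NP [Det no] [N robot]] [VP [VP [V fell] [NP [Det that] [N bridge]]] [PP [P beside] [NP [Det no] [N robot]]]]]]]]
The difference turns on whether NP → NP PP is used at the relevant span, versus an alternative expansion of NP.

3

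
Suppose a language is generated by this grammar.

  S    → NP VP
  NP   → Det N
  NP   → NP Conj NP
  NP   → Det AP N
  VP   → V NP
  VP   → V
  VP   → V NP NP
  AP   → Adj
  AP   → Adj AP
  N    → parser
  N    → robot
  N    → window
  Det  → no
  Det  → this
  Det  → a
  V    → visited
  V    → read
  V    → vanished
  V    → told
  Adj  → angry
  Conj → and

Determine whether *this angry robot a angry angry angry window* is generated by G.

Ungrammatical

For S → NP VP, the only prefix that parses as NP is 'this angry robot', but the remainder 'a angry angry angry window' is not a VP under these rules.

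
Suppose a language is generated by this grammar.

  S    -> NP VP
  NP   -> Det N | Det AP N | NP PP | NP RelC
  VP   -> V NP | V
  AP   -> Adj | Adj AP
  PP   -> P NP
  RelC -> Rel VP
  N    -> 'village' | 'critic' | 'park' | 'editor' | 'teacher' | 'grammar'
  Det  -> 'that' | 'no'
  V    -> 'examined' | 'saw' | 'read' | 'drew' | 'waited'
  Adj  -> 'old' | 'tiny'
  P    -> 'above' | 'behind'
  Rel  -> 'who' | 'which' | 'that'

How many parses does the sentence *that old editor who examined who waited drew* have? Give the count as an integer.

[S [NP [NP [NP [Det that] [AP [Adj old]] [N editor]] [RelC [Rel who] [VP [V examined]]]] [RelC [Rel who] [VP [V waited]]]] [VP [V drew]]]
No rule offers an alternative attachment or grouping for any span, so this is the only derivation.

1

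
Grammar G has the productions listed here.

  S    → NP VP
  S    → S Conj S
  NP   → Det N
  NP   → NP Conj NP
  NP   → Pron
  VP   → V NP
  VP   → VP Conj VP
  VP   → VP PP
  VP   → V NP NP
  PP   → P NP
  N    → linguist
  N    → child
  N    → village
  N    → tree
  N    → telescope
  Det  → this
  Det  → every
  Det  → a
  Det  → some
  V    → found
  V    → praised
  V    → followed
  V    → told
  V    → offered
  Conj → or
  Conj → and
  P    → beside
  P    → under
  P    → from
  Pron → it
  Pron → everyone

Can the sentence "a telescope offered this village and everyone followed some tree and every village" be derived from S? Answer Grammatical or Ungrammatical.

Grammatical

[S [S [NP [Det a] [N telescope]] [VP [V offered] [NP [Det this] [N village]]]] [Conj and] [S [NP [Pron everyone]] [VP [V followed] [NP [NP [Det some] [N tree]] [Conj and] [NP [Det every] [N village]]]]]]
Each bracket corresponds to one application of a listed rule, so the string is derivable from S.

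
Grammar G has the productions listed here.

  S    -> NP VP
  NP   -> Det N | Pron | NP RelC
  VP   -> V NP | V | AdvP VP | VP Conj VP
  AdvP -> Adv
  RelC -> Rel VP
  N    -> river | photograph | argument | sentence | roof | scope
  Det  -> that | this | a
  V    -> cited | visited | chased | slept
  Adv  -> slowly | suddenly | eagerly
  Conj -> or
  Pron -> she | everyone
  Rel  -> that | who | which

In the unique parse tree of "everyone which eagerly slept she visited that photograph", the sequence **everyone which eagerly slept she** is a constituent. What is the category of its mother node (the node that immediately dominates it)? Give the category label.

[S [NP [NP [Pron everyone]] [RelC [Rel which] [VP [AdvP [Adv eagerly]] [VP [V slept] [NP [Pron she]]]]]] [VP [V visited] [NP [Det that] [N photograph]]]]
The span 'everyone which eagerly slept she' is the NP node built by NP → NP RelC.
Its mother is the S built by S → NP VP.

S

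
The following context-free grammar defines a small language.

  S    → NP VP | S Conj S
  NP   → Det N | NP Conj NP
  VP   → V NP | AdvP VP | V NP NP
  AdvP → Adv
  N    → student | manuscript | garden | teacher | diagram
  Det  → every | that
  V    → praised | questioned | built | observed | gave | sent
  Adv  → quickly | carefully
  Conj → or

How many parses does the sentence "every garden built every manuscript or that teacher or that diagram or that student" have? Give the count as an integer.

Two of the 5 distinct bracketings:
[S [NP [Det every] [N garden]] [VP [V built] [NP [NP [Det every] [N manuscript]] [Conj or] [NP [NP [Det that] [N teacher]] [Conj or] [NP [NP [Det that] [N diagram]] [Conj or] [NP [Det that] [N student]]]]]]]
[S [NP [Det every] [N garden]] [VP [V built] [NP [NP [Det every] [N manuscript]] [Conj or] [NP [NP [NP [Det that] [N teacher]] [Conj or] [NP [Det that] [N diagram]]] [Conj or] [NP [Det that] [N student]]]]]]
The trees differ in how a recursive rule is bracketed over the same span.

5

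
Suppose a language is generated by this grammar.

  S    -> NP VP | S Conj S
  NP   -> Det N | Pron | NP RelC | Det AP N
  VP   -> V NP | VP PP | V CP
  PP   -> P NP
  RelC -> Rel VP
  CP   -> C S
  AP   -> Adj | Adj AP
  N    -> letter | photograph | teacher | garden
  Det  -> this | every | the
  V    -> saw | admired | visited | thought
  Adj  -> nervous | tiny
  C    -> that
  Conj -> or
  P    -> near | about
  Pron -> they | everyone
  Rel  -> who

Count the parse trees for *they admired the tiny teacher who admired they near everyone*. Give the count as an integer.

2

The two bracketings:
[S [NP [Pron they]] [VP [V admired] [NP [NP [Det the] [AP [Adj tiny]] [N teacher]] [RelC [Rel who] [VP [VP [V admired] [NP [Pron they]]] [PP [P near] [NP [Pron everyone]]]]]]]]
[S [NP [Pron they]] [VP [VP [V admired] [NP [NP [Det the] [AP [Adj tiny]] [N teacher]] [RelC [Rel who] [VP [V admired] [NP [Pron they]]]]]] [PP [P near] [NP [Pron everyone]]]]]
The trees differ in how a recursive rule is bracketed over the same span.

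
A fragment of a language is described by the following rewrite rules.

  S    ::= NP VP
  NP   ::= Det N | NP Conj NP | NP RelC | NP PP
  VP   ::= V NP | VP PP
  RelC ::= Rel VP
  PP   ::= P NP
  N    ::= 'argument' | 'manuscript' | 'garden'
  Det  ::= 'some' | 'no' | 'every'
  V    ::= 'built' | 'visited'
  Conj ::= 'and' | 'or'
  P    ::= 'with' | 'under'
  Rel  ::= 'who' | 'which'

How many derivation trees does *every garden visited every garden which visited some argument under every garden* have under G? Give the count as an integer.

4

Two of the 4 distinct bracketings:
[S [NP [Det every] [N garden]] [VP [V visited] [NP [NP [Det every] [N garden]] [RelC [Rel which] [VP [V visited] [NP [NP [Det some] [N argument]] [PP [P under] [NP [Det every] [N garden]]]]]]]]]
[S [NP [Det every] [N garden]] [VP [V visited] [NP [NP [Det every] [N garden]] [RelC [Rel which] [VP [VP [V visited] [NP [Det some] [N argument]]] [PP [P under] [NP [Det every] [N garden]]]]]]]]
The difference turns on whether NP → NP PP is used at the relevant span, versus an alternative expansion of NP.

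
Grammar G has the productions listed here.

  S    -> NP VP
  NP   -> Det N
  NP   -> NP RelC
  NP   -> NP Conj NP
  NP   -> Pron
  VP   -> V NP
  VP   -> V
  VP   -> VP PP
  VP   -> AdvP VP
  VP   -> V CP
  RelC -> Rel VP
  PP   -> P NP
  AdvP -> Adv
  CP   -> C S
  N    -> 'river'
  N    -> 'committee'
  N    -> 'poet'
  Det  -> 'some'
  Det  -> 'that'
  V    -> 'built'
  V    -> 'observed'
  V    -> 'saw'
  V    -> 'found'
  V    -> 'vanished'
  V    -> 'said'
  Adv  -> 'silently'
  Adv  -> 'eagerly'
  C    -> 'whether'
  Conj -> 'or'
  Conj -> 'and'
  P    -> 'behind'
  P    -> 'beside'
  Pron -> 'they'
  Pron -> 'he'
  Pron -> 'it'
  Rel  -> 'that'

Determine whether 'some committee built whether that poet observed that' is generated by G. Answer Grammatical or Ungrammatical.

For S → NP VP, the only prefix that parses as NP is 'some committee', but the remainder 'built whether that poet observed that' is not a VP under these rules.

Ungrammatical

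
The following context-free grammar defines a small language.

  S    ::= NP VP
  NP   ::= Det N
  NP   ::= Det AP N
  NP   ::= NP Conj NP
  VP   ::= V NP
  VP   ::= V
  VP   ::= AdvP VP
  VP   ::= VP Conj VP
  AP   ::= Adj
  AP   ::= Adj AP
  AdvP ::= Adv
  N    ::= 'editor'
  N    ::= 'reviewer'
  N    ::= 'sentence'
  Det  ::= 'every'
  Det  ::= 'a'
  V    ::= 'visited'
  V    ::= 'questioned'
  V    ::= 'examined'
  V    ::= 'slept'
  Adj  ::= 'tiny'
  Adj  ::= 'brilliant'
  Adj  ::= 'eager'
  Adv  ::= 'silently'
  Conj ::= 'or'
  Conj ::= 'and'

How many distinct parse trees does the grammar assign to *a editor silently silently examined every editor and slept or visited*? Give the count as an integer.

Two of the 9 distinct bracketings:
[S [NP [Det a] [N editor]] [VP [AdvP [Adv silently]] [VP [AdvP [Adv silently]] [VP [VP [V examined] [NP [Det every] [N editor]]] [Conj and] [VP [VP [V slept]] [Conj or] [VP [V visited]]]]]]]
[S [NP [Det a] [N editor]] [VP [AdvP [Adv silently]] [VP [AdvP [Adv silently]] [VP [VP [VP [V examined] [NP [Det every] [N editor]]] [Conj and] [VP [V slept]]] [Conj or] [VP [V visited]]]]]]
The trees differ in how a recursive rule is bracketed over the same span.

9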